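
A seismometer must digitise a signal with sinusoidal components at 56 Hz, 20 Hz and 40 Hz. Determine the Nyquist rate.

112 Hz

Highest-frequency component: 56 Hz.
Nyquist rate = 2 × 56 Hz = 112 Hz.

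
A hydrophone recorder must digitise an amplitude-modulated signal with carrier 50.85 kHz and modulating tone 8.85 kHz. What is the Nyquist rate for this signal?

AM sidebands sit at fc ± fm = 42 kHz and 59.7 kHz.
Highest-frequency component: 59.7 kHz.
Nyquist rate = 2 × 59.7 kHz = 119.4 kHz.

119.4 kHz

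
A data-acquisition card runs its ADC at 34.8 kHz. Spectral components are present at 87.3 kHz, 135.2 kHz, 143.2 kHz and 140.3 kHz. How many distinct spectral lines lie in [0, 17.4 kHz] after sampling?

3

fs/2 = 17.4 kHz.
87.3 kHz mod fs = 17.7 kHz.
17.7 kHz > fs/2 = 17.4 kHz, folds to fs − 17.7 kHz = 17.1 kHz.
135.2 kHz mod fs = 30.8 kHz.
30.8 kHz > fs/2 = 17.4 kHz, folds to fs − 30.8 kHz = 4 kHz.
143.2 kHz mod fs = 4 kHz.
4 kHz ≤ fs/2 = 17.4 kHz, appears at 4 kHz.
140.3 kHz mod fs = 1.1 kHz.
1.1 kHz ≤ fs/2 = 17.4 kHz, appears at 1.1 kHz.
Distinct values: {1.1 kHz, 4 kHz, 17.1 kHz} → 3.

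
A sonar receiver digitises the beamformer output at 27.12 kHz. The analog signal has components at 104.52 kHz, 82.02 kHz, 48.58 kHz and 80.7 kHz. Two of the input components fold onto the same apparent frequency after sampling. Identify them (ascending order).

fs/2 = 13.56 kHz.
104.52 kHz mod fs = 23.16 kHz.
23.16 kHz > fs/2 = 13.56 kHz, folds to fs − 23.16 kHz = 3.96 kHz.
82.02 kHz mod fs = 0.66 kHz.
0.66 kHz ≤ fs/2 = 13.56 kHz, appears at 0.66 kHz.
48.58 kHz mod fs = 21.46 kHz.
21.46 kHz > fs/2 = 13.56 kHz, folds to fs − 21.46 kHz = 5.66 kHz.
80.7 kHz mod fs = 26.46 kHz.
26.46 kHz > fs/2 = 13.56 kHz, folds to fs − 26.46 kHz = 0.66 kHz.
80.7 kHz and 82.02 kHz both map to 0.66 kHz.

80.7 kHz, 82.02 kHz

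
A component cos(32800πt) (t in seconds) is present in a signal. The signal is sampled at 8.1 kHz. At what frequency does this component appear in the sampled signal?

0.2 kHz

ω = 32800π rad/s → f = ω/(2π) = 16400 Hz = 16.4 kHz.
16.4 kHz mod fs = 0.2 kHz.
0.2 kHz ≤ fs/2 = 4.05 kHz, appears at 0.2 kHz.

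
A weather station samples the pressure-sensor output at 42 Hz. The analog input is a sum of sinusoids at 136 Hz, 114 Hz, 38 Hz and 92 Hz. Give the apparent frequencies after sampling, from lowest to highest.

4 Hz, 8 Hz, 10 Hz, 12 Hz

fs/2 = 21 Hz.
136 Hz mod fs = 10 Hz.
10 Hz ≤ fs/2 = 21 Hz, appears at 10 Hz.
114 Hz mod fs = 30 Hz.
30 Hz > fs/2 = 21 Hz, folds to fs − 30 Hz = 12 Hz.
38 Hz > fs/2 = 21 Hz, folds to fs − 38 Hz = 4 Hz.
92 Hz mod fs = 8 Hz.
8 Hz ≤ fs/2 = 21 Hz, appears at 8 Hz.
Distinct values: {4 Hz, 8 Hz, 10 Hz, 12 Hz}.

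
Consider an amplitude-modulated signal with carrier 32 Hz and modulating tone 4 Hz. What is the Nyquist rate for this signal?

AM sidebands sit at fc ± fm = 28 Hz and 36 Hz.
Highest-frequency component: 36 Hz.
Nyquist rate = 2 × 36 Hz = 72 Hz.

72 Hz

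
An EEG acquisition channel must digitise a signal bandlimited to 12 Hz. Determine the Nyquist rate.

24 Hz

Nyquist rate = 2 × 12 Hz = 24 Hz.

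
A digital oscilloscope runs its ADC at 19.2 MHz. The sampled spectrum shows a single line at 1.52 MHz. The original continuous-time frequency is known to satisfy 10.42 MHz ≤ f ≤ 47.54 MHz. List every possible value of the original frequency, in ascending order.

17.68 MHz, 20.72 MHz, 36.88 MHz, 39.92 MHz

Frequencies that alias to 1.52 MHz are k·fs ± 1.52 MHz for integer k ≥ 0.
k=0: 1.52 MHz.
k=1: 17.68 MHz, 20.72 MHz.
k=2: 36.88 MHz, 39.92 MHz.
k=3: 56.08 MHz, 59.12 MHz.
Within [10.42 MHz, 47.54 MHz]: 17.68 MHz, 20.72 MHz, 36.88 MHz, 39.92 MHz.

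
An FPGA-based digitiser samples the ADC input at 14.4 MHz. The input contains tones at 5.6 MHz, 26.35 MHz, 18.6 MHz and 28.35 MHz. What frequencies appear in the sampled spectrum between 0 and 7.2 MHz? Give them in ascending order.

fs/2 = 7.2 MHz.
5.6 MHz ≤ fs/2 = 7.2 MHz, passes unchanged.
26.35 MHz mod fs = 11.95 MHz.
11.95 MHz > fs/2 = 7.2 MHz, folds to fs − 11.95 MHz = 2.45 MHz.
18.6 MHz mod fs = 4.2 MHz.
4.2 MHz ≤ fs/2 = 7.2 MHz, appears at 4.2 MHz.
28.35 MHz mod fs = 13.95 MHz.
13.95 MHz > fs/2 = 7.2 MHz, folds to fs − 13.95 MHz = 0.45 MHz.
Distinct values: {0.45 MHz, 2.45 MHz, 4.2 MHz, 5.6 MHz}.

0.45 MHz, 2.45 MHz, 4.2 MHz, 5.6 MHz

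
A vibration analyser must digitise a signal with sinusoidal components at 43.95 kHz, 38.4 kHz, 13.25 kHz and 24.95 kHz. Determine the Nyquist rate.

87.9 kHz

Highest-frequency component: 43.95 kHz.
Nyquist rate = 2 × 43.95 kHz = 87.9 kHz.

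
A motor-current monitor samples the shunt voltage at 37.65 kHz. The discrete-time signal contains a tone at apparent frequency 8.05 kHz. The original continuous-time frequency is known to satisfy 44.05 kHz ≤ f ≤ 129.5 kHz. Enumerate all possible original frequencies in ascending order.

45.7 kHz, 67.25 kHz, 83.35 kHz, 104.9 kHz, 121 kHz

Frequencies that alias to 8.05 kHz are k·fs ± 8.05 kHz for integer k ≥ 0.
k=0: 8.05 kHz.
k=1: 29.6 kHz, 45.7 kHz.
k=2: 67.25 kHz, 83.35 kHz.
k=3: 104.9 kHz, 121 kHz.
k=4: 142.55 kHz, 158.65 kHz.
Within [44.05 kHz, 129.5 kHz]: 45.7 kHz, 67.25 kHz, 83.35 kHz, 104.9 kHz, 121 kHz.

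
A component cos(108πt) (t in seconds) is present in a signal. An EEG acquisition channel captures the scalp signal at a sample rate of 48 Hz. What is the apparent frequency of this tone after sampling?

ω = 108π rad/s → f = ω/(2π) = 54 Hz.
54 Hz mod fs = 6 Hz.
6 Hz ≤ fs/2 = 24 Hz, appears at 6 Hz.

6 Hz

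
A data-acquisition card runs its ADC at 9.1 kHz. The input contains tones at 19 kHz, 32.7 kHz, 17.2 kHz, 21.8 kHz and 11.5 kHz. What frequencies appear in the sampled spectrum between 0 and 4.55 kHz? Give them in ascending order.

fs/2 = 4.55 kHz.
19 kHz mod fs = 0.8 kHz.
0.8 kHz ≤ fs/2 = 4.55 kHz, appears at 0.8 kHz.
32.7 kHz mod fs = 5.4 kHz.
5.4 kHz > fs/2 = 4.55 kHz, folds to fs − 5.4 kHz = 3.7 kHz.
17.2 kHz mod fs = 8.1 kHz.
8.1 kHz > fs/2 = 4.55 kHz, folds to fs − 8.1 kHz = 1 kHz.
21.8 kHz mod fs = 3.6 kHz.
3.6 kHz ≤ fs/2 = 4.55 kHz, appears at 3.6 kHz.
11.5 kHz mod fs = 2.4 kHz.
2.4 kHz ≤ fs/2 = 4.55 kHz, appears at 2.4 kHz.
Distinct values: {0.8 kHz, 1 kHz, 2.4 kHz, 3.6 kHz, 3.7 kHz}.

0.8 kHz, 1 kHz, 2.4 kHz, 3.6 kHz, 3.7 kHz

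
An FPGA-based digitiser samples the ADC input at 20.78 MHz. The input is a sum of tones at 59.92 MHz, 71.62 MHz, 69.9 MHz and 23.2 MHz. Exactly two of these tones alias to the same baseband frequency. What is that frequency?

fs/2 = 10.39 MHz.
59.92 MHz mod fs = 18.36 MHz.
18.36 MHz > fs/2 = 10.39 MHz, folds to fs − 18.36 MHz = 2.42 MHz.
71.62 MHz mod fs = 9.28 MHz.
9.28 MHz ≤ fs/2 = 10.39 MHz, appears at 9.28 MHz.
69.9 MHz mod fs = 7.56 MHz.
7.56 MHz ≤ fs/2 = 10.39 MHz, appears at 7.56 MHz.
23.2 MHz mod fs = 2.42 MHz.
2.42 MHz ≤ fs/2 = 10.39 MHz, appears at 2.42 MHz.
23.2 MHz and 59.92 MHz both map to 2.42 MHz.

2.42 MHz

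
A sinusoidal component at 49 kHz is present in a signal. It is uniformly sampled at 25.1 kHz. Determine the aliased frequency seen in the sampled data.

1.2 kHz

49 kHz mod fs = 23.9 kHz.
23.9 kHz > fs/2 = 12.55 kHz, folds to fs − 23.9 kHz = 1.2 kHz.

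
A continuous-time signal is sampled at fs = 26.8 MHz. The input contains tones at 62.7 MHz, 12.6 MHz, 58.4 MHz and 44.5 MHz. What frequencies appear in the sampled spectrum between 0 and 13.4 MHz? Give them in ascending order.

4.8 MHz, 9.1 MHz, 12.6 MHz

fs/2 = 13.4 MHz.
62.7 MHz mod fs = 9.1 MHz.
9.1 MHz ≤ fs/2 = 13.4 MHz, appears at 9.1 MHz.
12.6 MHz ≤ fs/2 = 13.4 MHz, passes unchanged.
58.4 MHz mod fs = 4.8 MHz.
4.8 MHz ≤ fs/2 = 13.4 MHz, appears at 4.8 MHz.
44.5 MHz mod fs = 17.7 MHz.
17.7 MHz > fs/2 = 13.4 MHz, folds to fs − 17.7 MHz = 9.1 MHz.
Distinct values: {4.8 MHz, 9.1 MHz, 12.6 MHz}.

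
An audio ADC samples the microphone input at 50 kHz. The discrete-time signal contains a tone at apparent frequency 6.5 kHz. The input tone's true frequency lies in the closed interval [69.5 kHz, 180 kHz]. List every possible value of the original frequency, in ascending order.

Frequencies that alias to 6.5 kHz are k·fs ± 6.5 kHz for integer k ≥ 0.
k=0: 6.5 kHz.
k=1: 43.5 kHz, 56.5 kHz.
k=2: 93.5 kHz, 106.5 kHz.
k=3: 143.5 kHz, 156.5 kHz.
k=4: 193.5 kHz, 206.5 kHz.
Within [69.5 kHz, 180 kHz]: 93.5 kHz, 106.5 kHz, 143.5 kHz, 156.5 kHz.

93.5 kHz, 106.5 kHz, 143.5 kHz, 156.5 kHz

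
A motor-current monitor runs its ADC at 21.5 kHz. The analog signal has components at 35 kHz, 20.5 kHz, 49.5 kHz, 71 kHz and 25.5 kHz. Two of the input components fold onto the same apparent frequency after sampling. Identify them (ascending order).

fs/2 = 10.75 kHz.
35 kHz mod fs = 13.5 kHz.
13.5 kHz > fs/2 = 10.75 kHz, folds to fs − 13.5 kHz = 8 kHz.
20.5 kHz > fs/2 = 10.75 kHz, folds to fs − 20.5 kHz = 1 kHz.
49.5 kHz mod fs = 6.5 kHz.
6.5 kHz ≤ fs/2 = 10.75 kHz, appears at 6.5 kHz.
71 kHz mod fs = 6.5 kHz.
6.5 kHz ≤ fs/2 = 10.75 kHz, appears at 6.5 kHz.
25.5 kHz mod fs = 4 kHz.
4 kHz ≤ fs/2 = 10.75 kHz, appears at 4 kHz.
49.5 kHz and 71 kHz both map to 6.5 kHz.

49.5 kHz, 71 kHz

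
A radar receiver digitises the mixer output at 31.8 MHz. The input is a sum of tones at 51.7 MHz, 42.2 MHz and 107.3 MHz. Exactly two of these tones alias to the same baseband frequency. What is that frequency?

fs/2 = 15.9 MHz.
51.7 MHz mod fs = 19.9 MHz.
19.9 MHz > fs/2 = 15.9 MHz, folds to fs − 19.9 MHz = 11.9 MHz.
42.2 MHz mod fs = 10.4 MHz.
10.4 MHz ≤ fs/2 = 15.9 MHz, appears at 10.4 MHz.
107.3 MHz mod fs = 11.9 MHz.
11.9 MHz ≤ fs/2 = 15.9 MHz, appears at 11.9 MHz.
51.7 MHz and 107.3 MHz both map to 11.9 MHz.

11.9 MHz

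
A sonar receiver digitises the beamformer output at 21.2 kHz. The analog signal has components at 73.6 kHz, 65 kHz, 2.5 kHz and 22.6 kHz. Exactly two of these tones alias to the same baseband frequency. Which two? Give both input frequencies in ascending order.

fs/2 = 10.6 kHz.
73.6 kHz mod fs = 10 kHz.
10 kHz ≤ fs/2 = 10.6 kHz, appears at 10 kHz.
65 kHz mod fs = 1.4 kHz.
1.4 kHz ≤ fs/2 = 10.6 kHz, appears at 1.4 kHz.
2.5 kHz ≤ fs/2 = 10.6 kHz, passes unchanged.
22.6 kHz mod fs = 1.4 kHz.
1.4 kHz ≤ fs/2 = 10.6 kHz, appears at 1.4 kHz.
22.6 kHz and 65 kHz both map to 1.4 kHz.

22.6 kHz, 65 kHz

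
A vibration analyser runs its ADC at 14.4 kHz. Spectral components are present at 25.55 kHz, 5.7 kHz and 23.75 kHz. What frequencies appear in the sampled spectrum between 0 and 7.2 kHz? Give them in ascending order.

3.25 kHz, 5.05 kHz, 5.7 kHz

fs/2 = 7.2 kHz.
25.55 kHz mod fs = 11.15 kHz.
11.15 kHz > fs/2 = 7.2 kHz, folds to fs − 11.15 kHz = 3.25 kHz.
5.7 kHz ≤ fs/2 = 7.2 kHz, passes unchanged.
23.75 kHz mod fs = 9.35 kHz.
9.35 kHz > fs/2 = 7.2 kHz, folds to fs − 9.35 kHz = 5.05 kHz.
Distinct values: {3.25 kHz, 5.05 kHz, 5.7 kHz}.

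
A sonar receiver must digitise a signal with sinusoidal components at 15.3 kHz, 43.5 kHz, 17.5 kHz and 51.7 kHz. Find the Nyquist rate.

Highest-frequency component: 51.7 kHz.
Nyquist rate = 2 × 51.7 kHz = 103.4 kHz.

103.4 kHz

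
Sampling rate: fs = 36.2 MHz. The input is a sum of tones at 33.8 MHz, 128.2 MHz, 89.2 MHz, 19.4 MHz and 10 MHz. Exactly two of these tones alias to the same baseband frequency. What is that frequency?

fs/2 = 18.1 MHz.
33.8 MHz > fs/2 = 18.1 MHz, folds to fs − 33.8 MHz = 2.4 MHz.
128.2 MHz mod fs = 19.6 MHz.
19.6 MHz > fs/2 = 18.1 MHz, folds to fs − 19.6 MHz = 16.6 MHz.
89.2 MHz mod fs = 16.8 MHz.
16.8 MHz ≤ fs/2 = 18.1 MHz, appears at 16.8 MHz.
19.4 MHz > fs/2 = 18.1 MHz, folds to fs − 19.4 MHz = 16.8 MHz.
10 MHz ≤ fs/2 = 18.1 MHz, passes unchanged.
19.4 MHz and 89.2 MHz both map to 16.8 MHz.

16.8 MHz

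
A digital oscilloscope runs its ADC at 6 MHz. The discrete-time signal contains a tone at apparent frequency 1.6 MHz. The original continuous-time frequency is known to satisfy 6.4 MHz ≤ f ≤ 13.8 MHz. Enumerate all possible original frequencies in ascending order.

7.6 MHz, 10.4 MHz, 13.6 MHz

Frequencies that alias to 1.6 MHz are k·fs ± 1.6 MHz for integer k ≥ 0.
k=0: 1.6 MHz.
k=1: 4.4 MHz, 7.6 MHz.
k=2: 10.4 MHz, 13.6 MHz.
k=3: 16.4 MHz, 19.6 MHz.
Within [6.4 MHz, 13.8 MHz]: 7.6 MHz, 10.4 MHz, 13.6 MHz.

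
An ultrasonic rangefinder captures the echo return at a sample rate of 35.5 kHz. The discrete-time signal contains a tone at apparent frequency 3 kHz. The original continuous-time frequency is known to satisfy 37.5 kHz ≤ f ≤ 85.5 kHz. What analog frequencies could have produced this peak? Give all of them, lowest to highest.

Frequencies that alias to 3 kHz are k·fs ± 3 kHz for integer k ≥ 0.
k=0: 3 kHz.
k=1: 32.5 kHz, 38.5 kHz.
k=2: 68 kHz, 74 kHz.
k=3: 103.5 kHz, 109.5 kHz.
Within [37.5 kHz, 85.5 kHz]: 38.5 kHz, 68 kHz, 74 kHz.

38.5 kHz, 68 kHz, 74 kHz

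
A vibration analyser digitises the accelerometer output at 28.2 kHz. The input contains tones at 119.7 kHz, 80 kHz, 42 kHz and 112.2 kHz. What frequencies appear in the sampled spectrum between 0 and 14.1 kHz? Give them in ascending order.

fs/2 = 14.1 kHz.
119.7 kHz mod fs = 6.9 kHz.
6.9 kHz ≤ fs/2 = 14.1 kHz, appears at 6.9 kHz.
80 kHz mod fs = 23.6 kHz.
23.6 kHz > fs/2 = 14.1 kHz, folds to fs − 23.6 kHz = 4.6 kHz.
42 kHz mod fs = 13.8 kHz.
13.8 kHz ≤ fs/2 = 14.1 kHz, appears at 13.8 kHz.
112.2 kHz mod fs = 27.6 kHz.
27.6 kHz > fs/2 = 14.1 kHz, folds to fs − 27.6 kHz = 0.6 kHz.
Distinct values: {0.6 kHz, 4.6 kHz, 6.9 kHz, 13.8 kHz}.

0.6 kHz, 4.6 kHz, 6.9 kHz, 13.8 kHz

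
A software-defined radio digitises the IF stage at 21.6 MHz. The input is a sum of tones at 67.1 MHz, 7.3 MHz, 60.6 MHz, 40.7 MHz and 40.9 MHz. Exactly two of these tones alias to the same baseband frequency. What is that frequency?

2.3 MHz

fs/2 = 10.8 MHz.
67.1 MHz mod fs = 2.3 MHz.
2.3 MHz ≤ fs/2 = 10.8 MHz, appears at 2.3 MHz.
7.3 MHz ≤ fs/2 = 10.8 MHz, passes unchanged.
60.6 MHz mod fs = 17.4 MHz.
17.4 MHz > fs/2 = 10.8 MHz, folds to fs − 17.4 MHz = 4.2 MHz.
40.7 MHz mod fs = 19.1 MHz.
19.1 MHz > fs/2 = 10.8 MHz, folds to fs − 19.1 MHz = 2.5 MHz.
40.9 MHz mod fs = 19.3 MHz.
19.3 MHz > fs/2 = 10.8 MHz, folds to fs − 19.3 MHz = 2.3 MHz.
40.9 MHz and 67.1 MHz both map to 2.3 MHz.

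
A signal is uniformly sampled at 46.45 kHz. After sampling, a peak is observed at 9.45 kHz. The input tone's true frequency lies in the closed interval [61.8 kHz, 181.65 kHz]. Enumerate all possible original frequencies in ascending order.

83.45 kHz, 102.35 kHz, 129.9 kHz, 148.8 kHz, 176.35 kHz

Frequencies that alias to 9.45 kHz are k·fs ± 9.45 kHz for integer k ≥ 0.
k=0: 9.45 kHz.
k=1: 37 kHz, 55.9 kHz.
k=2: 83.45 kHz, 102.35 kHz.
k=3: 129.9 kHz, 148.8 kHz.
k=4: 176.35 kHz, 195.25 kHz.
k=5: 222.8 kHz, 241.7 kHz.
Within [61.8 kHz, 181.65 kHz]: 83.45 kHz, 102.35 kHz, 129.9 kHz, 148.8 kHz, 176.35 kHz.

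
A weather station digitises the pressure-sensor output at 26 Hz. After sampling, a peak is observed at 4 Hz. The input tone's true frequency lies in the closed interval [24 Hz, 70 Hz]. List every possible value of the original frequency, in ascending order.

30 Hz, 48 Hz, 56 Hz

Frequencies that alias to 4 Hz are k·fs ± 4 Hz for integer k ≥ 0.
k=0: 4 Hz.
k=1: 22 Hz, 30 Hz.
k=2: 48 Hz, 56 Hz.
k=3: 74 Hz, 82 Hz.
Within [24 Hz, 70 Hz]: 30 Hz, 48 Hz, 56 Hz.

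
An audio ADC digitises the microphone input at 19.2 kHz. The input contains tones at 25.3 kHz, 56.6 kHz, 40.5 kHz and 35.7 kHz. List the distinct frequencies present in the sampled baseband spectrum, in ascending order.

1 kHz, 2.1 kHz, 2.7 kHz, 6.1 kHz

fs/2 = 9.6 kHz.
25.3 kHz mod fs = 6.1 kHz.
6.1 kHz ≤ fs/2 = 9.6 kHz, appears at 6.1 kHz.
56.6 kHz mod fs = 18.2 kHz.
18.2 kHz > fs/2 = 9.6 kHz, folds to fs − 18.2 kHz = 1 kHz.
40.5 kHz mod fs = 2.1 kHz.
2.1 kHz ≤ fs/2 = 9.6 kHz, appears at 2.1 kHz.
35.7 kHz mod fs = 16.5 kHz.
16.5 kHz > fs/2 = 9.6 kHz, folds to fs − 16.5 kHz = 2.7 kHz.
Distinct values: {1 kHz, 2.1 kHz, 2.7 kHz, 6.1 kHz}.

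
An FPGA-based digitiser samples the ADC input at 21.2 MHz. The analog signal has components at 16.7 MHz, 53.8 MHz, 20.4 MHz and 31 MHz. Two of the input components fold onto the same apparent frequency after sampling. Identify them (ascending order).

fs/2 = 10.6 MHz.
16.7 MHz > fs/2 = 10.6 MHz, folds to fs − 16.7 MHz = 4.5 MHz.
53.8 MHz mod fs = 11.4 MHz.
11.4 MHz > fs/2 = 10.6 MHz, folds to fs − 11.4 MHz = 9.8 MHz.
20.4 MHz > fs/2 = 10.6 MHz, folds to fs − 20.4 MHz = 0.8 MHz.
31 MHz mod fs = 9.8 MHz.
9.8 MHz ≤ fs/2 = 10.6 MHz, appears at 9.8 MHz.
31 MHz and 53.8 MHz both map to 9.8 MHz.

31 MHz, 53.8 MHz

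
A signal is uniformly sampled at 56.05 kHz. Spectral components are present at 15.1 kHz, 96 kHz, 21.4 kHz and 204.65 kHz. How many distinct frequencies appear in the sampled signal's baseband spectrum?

4

fs/2 = 28.025 kHz.
15.1 kHz ≤ fs/2 = 28.025 kHz, passes unchanged.
96 kHz mod fs = 39.95 kHz.
39.95 kHz > fs/2 = 28.025 kHz, folds to fs − 39.95 kHz = 16.1 kHz.
21.4 kHz ≤ fs/2 = 28.025 kHz, passes unchanged.
204.65 kHz mod fs = 36.5 kHz.
36.5 kHz > fs/2 = 28.025 kHz, folds to fs − 36.5 kHz = 19.55 kHz.
Distinct values: {15.1 kHz, 16.1 kHz, 19.55 kHz, 21.4 kHz} → 4.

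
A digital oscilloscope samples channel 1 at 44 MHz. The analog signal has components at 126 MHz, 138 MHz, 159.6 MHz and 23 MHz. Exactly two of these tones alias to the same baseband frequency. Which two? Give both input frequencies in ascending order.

126 MHz, 138 MHz

fs/2 = 22 MHz.
126 MHz mod fs = 38 MHz.
38 MHz > fs/2 = 22 MHz, folds to fs − 38 MHz = 6 MHz.
138 MHz mod fs = 6 MHz.
6 MHz ≤ fs/2 = 22 MHz, appears at 6 MHz.
159.6 MHz mod fs = 27.6 MHz.
27.6 MHz > fs/2 = 22 MHz, folds to fs − 27.6 MHz = 16.4 MHz.
23 MHz > fs/2 = 22 MHz, folds to fs − 23 MHz = 21 MHz.
126 MHz and 138 MHz both map to 6 MHz.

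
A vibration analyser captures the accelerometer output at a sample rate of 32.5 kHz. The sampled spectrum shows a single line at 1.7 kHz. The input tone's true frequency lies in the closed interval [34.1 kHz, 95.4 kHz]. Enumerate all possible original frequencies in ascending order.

34.2 kHz, 63.3 kHz, 66.7 kHz

Frequencies that alias to 1.7 kHz are k·fs ± 1.7 kHz for integer k ≥ 0.
k=0: 1.7 kHz.
k=1: 30.8 kHz, 34.2 kHz.
k=2: 63.3 kHz, 66.7 kHz.
k=3: 95.8 kHz, 99.2 kHz.
Within [34.1 kHz, 95.4 kHz]: 34.2 kHz, 63.3 kHz, 66.7 kHz.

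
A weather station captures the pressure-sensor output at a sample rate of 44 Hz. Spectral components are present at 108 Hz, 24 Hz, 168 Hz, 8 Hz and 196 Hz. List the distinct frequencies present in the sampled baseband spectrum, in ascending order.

fs/2 = 22 Hz.
108 Hz mod fs = 20 Hz.
20 Hz ≤ fs/2 = 22 Hz, appears at 20 Hz.
24 Hz > fs/2 = 22 Hz, folds to fs − 24 Hz = 20 Hz.
168 Hz mod fs = 36 Hz.
36 Hz > fs/2 = 22 Hz, folds to fs − 36 Hz = 8 Hz.
8 Hz ≤ fs/2 = 22 Hz, passes unchanged.
196 Hz mod fs = 20 Hz.
20 Hz ≤ fs/2 = 22 Hz, appears at 20 Hz.
Distinct values: {8 Hz, 20 Hz}.

8 Hz, 20 Hz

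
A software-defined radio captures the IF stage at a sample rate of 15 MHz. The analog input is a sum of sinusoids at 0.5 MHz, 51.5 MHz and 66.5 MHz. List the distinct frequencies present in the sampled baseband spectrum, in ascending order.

fs/2 = 7.5 MHz.
0.5 MHz ≤ fs/2 = 7.5 MHz, passes unchanged.
51.5 MHz mod fs = 6.5 MHz.
6.5 MHz ≤ fs/2 = 7.5 MHz, appears at 6.5 MHz.
66.5 MHz mod fs = 6.5 MHz.
6.5 MHz ≤ fs/2 = 7.5 MHz, appears at 6.5 MHz.
Distinct values: {0.5 MHz, 6.5 MHz}.

0.5 MHz, 6.5 MHz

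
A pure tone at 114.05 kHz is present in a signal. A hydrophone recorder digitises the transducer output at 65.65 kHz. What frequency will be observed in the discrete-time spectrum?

114.05 kHz mod fs = 48.4 kHz.
48.4 kHz > fs/2 = 32.825 kHz, folds to fs − 48.4 kHz = 17.25 kHz.

17.25 kHz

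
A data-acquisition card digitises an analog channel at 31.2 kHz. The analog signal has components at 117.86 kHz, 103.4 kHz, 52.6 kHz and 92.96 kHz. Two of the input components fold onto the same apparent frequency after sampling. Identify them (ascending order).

52.6 kHz, 103.4 kHz

fs/2 = 15.6 kHz.
117.86 kHz mod fs = 24.26 kHz.
24.26 kHz > fs/2 = 15.6 kHz, folds to fs − 24.26 kHz = 6.94 kHz.
103.4 kHz mod fs = 9.8 kHz.
9.8 kHz ≤ fs/2 = 15.6 kHz, appears at 9.8 kHz.
52.6 kHz mod fs = 21.4 kHz.
21.4 kHz > fs/2 = 15.6 kHz, folds to fs − 21.4 kHz = 9.8 kHz.
92.96 kHz mod fs = 30.56 kHz.
30.56 kHz > fs/2 = 15.6 kHz, folds to fs − 30.56 kHz = 0.64 kHz.
52.6 kHz and 103.4 kHz both map to 9.8 kHz.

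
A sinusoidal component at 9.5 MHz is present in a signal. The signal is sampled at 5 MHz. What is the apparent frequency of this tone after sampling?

0.5 MHz

9.5 MHz mod fs = 4.5 MHz.
4.5 MHz > fs/2 = 2.5 MHz, folds to fs − 4.5 MHz = 0.5 MHz.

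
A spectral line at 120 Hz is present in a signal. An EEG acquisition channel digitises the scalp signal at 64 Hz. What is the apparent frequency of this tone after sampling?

8 Hz

120 Hz mod fs = 56 Hz.
56 Hz > fs/2 = 32 Hz, folds to fs − 56 Hz = 8 Hz.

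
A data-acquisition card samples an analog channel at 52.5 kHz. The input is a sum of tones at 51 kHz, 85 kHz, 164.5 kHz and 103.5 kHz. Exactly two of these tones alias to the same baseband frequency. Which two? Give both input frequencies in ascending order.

51 kHz, 103.5 kHz

fs/2 = 26.25 kHz.
51 kHz > fs/2 = 26.25 kHz, folds to fs − 51 kHz = 1.5 kHz.
85 kHz mod fs = 32.5 kHz.
32.5 kHz > fs/2 = 26.25 kHz, folds to fs − 32.5 kHz = 20 kHz.
164.5 kHz mod fs = 7 kHz.
7 kHz ≤ fs/2 = 26.25 kHz, appears at 7 kHz.
103.5 kHz mod fs = 51 kHz.
51 kHz > fs/2 = 26.25 kHz, folds to fs − 51 kHz = 1.5 kHz.
51 kHz and 103.5 kHz both map to 1.5 kHz.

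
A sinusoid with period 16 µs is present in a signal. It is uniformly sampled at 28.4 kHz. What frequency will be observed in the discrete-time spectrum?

5.7 kHz

T = 16 µs → f = 1/T = 62.5 kHz.
62.5 kHz mod fs = 5.7 kHz.
5.7 kHz ≤ fs/2 = 14.2 kHz, appears at 5.7 kHz.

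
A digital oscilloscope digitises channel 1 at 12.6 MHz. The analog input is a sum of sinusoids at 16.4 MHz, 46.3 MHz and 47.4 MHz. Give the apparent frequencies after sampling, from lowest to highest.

fs/2 = 6.3 MHz.
16.4 MHz mod fs = 3.8 MHz.
3.8 MHz ≤ fs/2 = 6.3 MHz, appears at 3.8 MHz.
46.3 MHz mod fs = 8.5 MHz.
8.5 MHz > fs/2 = 6.3 MHz, folds to fs − 8.5 MHz = 4.1 MHz.
47.4 MHz mod fs = 9.6 MHz.
9.6 MHz > fs/2 = 6.3 MHz, folds to fs − 9.6 MHz = 3 MHz.
Distinct values: {3 MHz, 3.8 MHz, 4.1 MHz}.

3 MHz, 3.8 MHz, 4.1 MHz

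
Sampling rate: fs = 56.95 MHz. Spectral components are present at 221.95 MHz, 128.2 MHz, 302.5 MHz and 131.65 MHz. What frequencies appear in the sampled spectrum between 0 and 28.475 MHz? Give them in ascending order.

5.85 MHz, 14.3 MHz, 17.75 MHz

fs/2 = 28.475 MHz.
221.95 MHz mod fs = 51.1 MHz.
51.1 MHz > fs/2 = 28.475 MHz, folds to fs − 51.1 MHz = 5.85 MHz.
128.2 MHz mod fs = 14.3 MHz.
14.3 MHz ≤ fs/2 = 28.475 MHz, appears at 14.3 MHz.
302.5 MHz mod fs = 17.75 MHz.
17.75 MHz ≤ fs/2 = 28.475 MHz, appears at 17.75 MHz.
131.65 MHz mod fs = 17.75 MHz.
17.75 MHz ≤ fs/2 = 28.475 MHz, appears at 17.75 MHz.
Distinct values: {5.85 MHz, 14.3 MHz, 17.75 MHz}.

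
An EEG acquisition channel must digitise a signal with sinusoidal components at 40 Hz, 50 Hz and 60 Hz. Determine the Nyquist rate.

120 Hz

Highest-frequency component: 60 Hz.
Nyquist rate = 2 × 60 Hz = 120 Hz.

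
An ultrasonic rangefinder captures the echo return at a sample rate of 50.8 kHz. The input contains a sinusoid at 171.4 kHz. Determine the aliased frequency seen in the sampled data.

171.4 kHz mod fs = 19 kHz.
19 kHz ≤ fs/2 = 25.4 kHz, appears at 19 kHz.

19 kHz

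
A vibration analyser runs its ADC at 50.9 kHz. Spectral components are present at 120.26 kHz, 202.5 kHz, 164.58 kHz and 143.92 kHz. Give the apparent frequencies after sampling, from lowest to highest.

1.1 kHz, 8.78 kHz, 11.88 kHz, 18.46 kHz

fs/2 = 25.45 kHz.
120.26 kHz mod fs = 18.46 kHz.
18.46 kHz ≤ fs/2 = 25.45 kHz, appears at 18.46 kHz.
202.5 kHz mod fs = 49.8 kHz.
49.8 kHz > fs/2 = 25.45 kHz, folds to fs − 49.8 kHz = 1.1 kHz.
164.58 kHz mod fs = 11.88 kHz.
11.88 kHz ≤ fs/2 = 25.45 kHz, appears at 11.88 kHz.
143.92 kHz mod fs = 42.12 kHz.
42.12 kHz > fs/2 = 25.45 kHz, folds to fs − 42.12 kHz = 8.78 kHz.
Distinct values: {1.1 kHz, 8.78 kHz, 11.88 kHz, 18.46 kHz}.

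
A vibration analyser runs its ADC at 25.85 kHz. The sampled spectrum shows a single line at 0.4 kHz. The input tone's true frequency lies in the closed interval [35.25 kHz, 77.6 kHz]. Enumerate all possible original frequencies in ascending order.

51.3 kHz, 52.1 kHz, 77.15 kHz

Frequencies that alias to 0.4 kHz are k·fs ± 0.4 kHz for integer k ≥ 0.
k=0: 0.4 kHz.
k=1: 25.45 kHz, 26.25 kHz.
k=2: 51.3 kHz, 52.1 kHz.
k=3: 77.15 kHz, 77.95 kHz.
k=4: 103 kHz, 103.8 kHz.
Within [35.25 kHz, 77.6 kHz]: 51.3 kHz, 52.1 kHz, 77.15 kHz.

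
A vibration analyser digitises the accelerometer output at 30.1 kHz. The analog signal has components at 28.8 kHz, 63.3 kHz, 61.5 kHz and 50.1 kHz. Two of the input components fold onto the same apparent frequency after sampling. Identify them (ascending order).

fs/2 = 15.05 kHz.
28.8 kHz > fs/2 = 15.05 kHz, folds to fs − 28.8 kHz = 1.3 kHz.
63.3 kHz mod fs = 3.1 kHz.
3.1 kHz ≤ fs/2 = 15.05 kHz, appears at 3.1 kHz.
61.5 kHz mod fs = 1.3 kHz.
1.3 kHz ≤ fs/2 = 15.05 kHz, appears at 1.3 kHz.
50.1 kHz mod fs = 20 kHz.
20 kHz > fs/2 = 15.05 kHz, folds to fs − 20 kHz = 10.1 kHz.
28.8 kHz and 61.5 kHz both map to 1.3 kHz.

28.8 kHz, 61.5 kHz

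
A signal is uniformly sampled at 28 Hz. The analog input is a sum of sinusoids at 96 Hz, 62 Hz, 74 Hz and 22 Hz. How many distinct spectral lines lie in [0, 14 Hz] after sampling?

3

fs/2 = 14 Hz.
96 Hz mod fs = 12 Hz.
12 Hz ≤ fs/2 = 14 Hz, appears at 12 Hz.
62 Hz mod fs = 6 Hz.
6 Hz ≤ fs/2 = 14 Hz, appears at 6 Hz.
74 Hz mod fs = 18 Hz.
18 Hz > fs/2 = 14 Hz, folds to fs − 18 Hz = 10 Hz.
22 Hz > fs/2 = 14 Hz, folds to fs − 22 Hz = 6 Hz.
Distinct values: {6 Hz, 10 Hz, 12 Hz} → 3.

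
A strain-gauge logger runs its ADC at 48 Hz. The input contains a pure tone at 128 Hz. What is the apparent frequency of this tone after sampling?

128 Hz mod fs = 32 Hz.
32 Hz > fs/2 = 24 Hz, folds to fs − 32 Hz = 16 Hz.

16 Hz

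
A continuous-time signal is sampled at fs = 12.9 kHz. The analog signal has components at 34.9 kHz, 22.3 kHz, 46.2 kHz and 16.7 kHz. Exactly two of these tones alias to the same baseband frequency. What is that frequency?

3.8 kHz

fs/2 = 6.45 kHz.
34.9 kHz mod fs = 9.1 kHz.
9.1 kHz > fs/2 = 6.45 kHz, folds to fs − 9.1 kHz = 3.8 kHz.
22.3 kHz mod fs = 9.4 kHz.
9.4 kHz > fs/2 = 6.45 kHz, folds to fs − 9.4 kHz = 3.5 kHz.
46.2 kHz mod fs = 7.5 kHz.
7.5 kHz > fs/2 = 6.45 kHz, folds to fs − 7.5 kHz = 5.4 kHz.
16.7 kHz mod fs = 3.8 kHz.
3.8 kHz ≤ fs/2 = 6.45 kHz, appears at 3.8 kHz.
16.7 kHz and 34.9 kHz both map to 3.8 kHz.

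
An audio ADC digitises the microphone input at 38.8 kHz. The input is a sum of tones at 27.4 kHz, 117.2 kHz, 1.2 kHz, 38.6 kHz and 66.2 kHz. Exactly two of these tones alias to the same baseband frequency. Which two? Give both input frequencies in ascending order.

27.4 kHz, 66.2 kHz

fs/2 = 19.4 kHz.
27.4 kHz > fs/2 = 19.4 kHz, folds to fs − 27.4 kHz = 11.4 kHz.
117.2 kHz mod fs = 0.8 kHz.
0.8 kHz ≤ fs/2 = 19.4 kHz, appears at 0.8 kHz.
1.2 kHz ≤ fs/2 = 19.4 kHz, passes unchanged.
38.6 kHz > fs/2 = 19.4 kHz, folds to fs − 38.6 kHz = 0.2 kHz.
66.2 kHz mod fs = 27.4 kHz.
27.4 kHz > fs/2 = 19.4 kHz, folds to fs − 27.4 kHz = 11.4 kHz.
27.4 kHz and 66.2 kHz both map to 11.4 kHz.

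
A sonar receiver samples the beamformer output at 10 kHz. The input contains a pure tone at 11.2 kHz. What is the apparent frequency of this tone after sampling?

11.2 kHz mod fs = 1.2 kHz.
1.2 kHz ≤ fs/2 = 5 kHz, appears at 1.2 kHz.

1.2 kHz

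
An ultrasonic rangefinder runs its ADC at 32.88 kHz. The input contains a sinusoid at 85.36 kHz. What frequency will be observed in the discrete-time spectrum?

85.36 kHz mod fs = 19.6 kHz.
19.6 kHz > fs/2 = 16.44 kHz, folds to fs − 19.6 kHz = 13.28 kHz.

13.28 kHz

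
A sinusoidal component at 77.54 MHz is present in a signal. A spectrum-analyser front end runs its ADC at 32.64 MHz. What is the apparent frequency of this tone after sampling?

12.26 MHz

77.54 MHz mod fs = 12.26 MHz.
12.26 MHz ≤ fs/2 = 16.32 MHz, appears at 12.26 MHz.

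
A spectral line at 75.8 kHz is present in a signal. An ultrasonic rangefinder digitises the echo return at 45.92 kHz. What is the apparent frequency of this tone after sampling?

16.04 kHz

75.8 kHz mod fs = 29.88 kHz.
29.88 kHz > fs/2 = 22.96 kHz, folds to fs − 29.88 kHz = 16.04 kHz.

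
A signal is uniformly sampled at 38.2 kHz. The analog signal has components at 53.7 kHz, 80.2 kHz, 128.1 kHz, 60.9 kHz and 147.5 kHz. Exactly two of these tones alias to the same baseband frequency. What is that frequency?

fs/2 = 19.1 kHz.
53.7 kHz mod fs = 15.5 kHz.
15.5 kHz ≤ fs/2 = 19.1 kHz, appears at 15.5 kHz.
80.2 kHz mod fs = 3.8 kHz.
3.8 kHz ≤ fs/2 = 19.1 kHz, appears at 3.8 kHz.
128.1 kHz mod fs = 13.5 kHz.
13.5 kHz ≤ fs/2 = 19.1 kHz, appears at 13.5 kHz.
60.9 kHz mod fs = 22.7 kHz.
22.7 kHz > fs/2 = 19.1 kHz, folds to fs − 22.7 kHz = 15.5 kHz.
147.5 kHz mod fs = 32.9 kHz.
32.9 kHz > fs/2 = 19.1 kHz, folds to fs − 32.9 kHz = 5.3 kHz.
53.7 kHz and 60.9 kHz both map to 15.5 kHz.

15.5 kHz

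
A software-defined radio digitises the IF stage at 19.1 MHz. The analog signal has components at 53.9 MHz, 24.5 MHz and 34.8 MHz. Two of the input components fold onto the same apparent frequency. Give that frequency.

fs/2 = 9.55 MHz.
53.9 MHz mod fs = 15.7 MHz.
15.7 MHz > fs/2 = 9.55 MHz, folds to fs − 15.7 MHz = 3.4 MHz.
24.5 MHz mod fs = 5.4 MHz.
5.4 MHz ≤ fs/2 = 9.55 MHz, appears at 5.4 MHz.
34.8 MHz mod fs = 15.7 MHz.
15.7 MHz > fs/2 = 9.55 MHz, folds to fs − 15.7 MHz = 3.4 MHz.
34.8 MHz and 53.9 MHz both map to 3.4 MHz.

3.4 MHz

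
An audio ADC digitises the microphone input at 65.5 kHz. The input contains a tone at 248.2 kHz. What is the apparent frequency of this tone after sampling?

248.2 kHz mod fs = 51.7 kHz.
51.7 kHz > fs/2 = 32.75 kHz, folds to fs − 51.7 kHz = 13.8 kHz.

13.8 kHz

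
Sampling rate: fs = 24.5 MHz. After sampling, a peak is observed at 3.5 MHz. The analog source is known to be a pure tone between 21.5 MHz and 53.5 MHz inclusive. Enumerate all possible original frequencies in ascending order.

Frequencies that alias to 3.5 MHz are k·fs ± 3.5 MHz for integer k ≥ 0.
k=0: 3.5 MHz.
k=1: 21 MHz, 28 MHz.
k=2: 45.5 MHz, 52.5 MHz.
k=3: 70 MHz, 77 MHz.
Within [21.5 MHz, 53.5 MHz]: 28 MHz, 45.5 MHz, 52.5 MHz.

28 MHz, 45.5 MHz, 52.5 MHz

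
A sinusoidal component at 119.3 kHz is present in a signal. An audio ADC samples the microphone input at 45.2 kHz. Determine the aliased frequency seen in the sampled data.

119.3 kHz mod fs = 28.9 kHz.
28.9 kHz > fs/2 = 22.6 kHz, folds to fs − 28.9 kHz = 16.3 kHz.

16.3 kHz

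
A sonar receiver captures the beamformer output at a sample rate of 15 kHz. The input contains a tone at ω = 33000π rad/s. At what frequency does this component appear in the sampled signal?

ω = 33000π rad/s → f = ω/(2π) = 16500 Hz = 16.5 kHz.
16.5 kHz mod fs = 1.5 kHz.
1.5 kHz ≤ fs/2 = 7.5 kHz, appears at 1.5 kHz.

1.5 kHz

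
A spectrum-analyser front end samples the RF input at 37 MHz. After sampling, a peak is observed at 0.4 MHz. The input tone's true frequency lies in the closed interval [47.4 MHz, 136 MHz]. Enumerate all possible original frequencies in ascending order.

73.6 MHz, 74.4 MHz, 110.6 MHz, 111.4 MHz

Frequencies that alias to 0.4 MHz are k·fs ± 0.4 MHz for integer k ≥ 0.
k=0: 0.4 MHz.
k=1: 36.6 MHz, 37.4 MHz.
k=2: 73.6 MHz, 74.4 MHz.
k=3: 110.6 MHz, 111.4 MHz.
k=4: 147.6 MHz, 148.4 MHz.
Within [47.4 MHz, 136 MHz]: 73.6 MHz, 74.4 MHz, 110.6 MHz, 111.4 MHz.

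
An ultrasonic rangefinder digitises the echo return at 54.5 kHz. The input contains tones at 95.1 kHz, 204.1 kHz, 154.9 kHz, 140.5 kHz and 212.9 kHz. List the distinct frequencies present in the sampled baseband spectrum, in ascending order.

fs/2 = 27.25 kHz.
95.1 kHz mod fs = 40.6 kHz.
40.6 kHz > fs/2 = 27.25 kHz, folds to fs − 40.6 kHz = 13.9 kHz.
204.1 kHz mod fs = 40.6 kHz.
40.6 kHz > fs/2 = 27.25 kHz, folds to fs − 40.6 kHz = 13.9 kHz.
154.9 kHz mod fs = 45.9 kHz.
45.9 kHz > fs/2 = 27.25 kHz, folds to fs − 45.9 kHz = 8.6 kHz.
140.5 kHz mod fs = 31.5 kHz.
31.5 kHz > fs/2 = 27.25 kHz, folds to fs − 31.5 kHz = 23 kHz.
212.9 kHz mod fs = 49.4 kHz.
49.4 kHz > fs/2 = 27.25 kHz, folds to fs − 49.4 kHz = 5.1 kHz.
Distinct values: {5.1 kHz, 8.6 kHz, 13.9 kHz, 23 kHz}.

5.1 kHz, 8.6 kHz, 13.9 kHz, 23 kHz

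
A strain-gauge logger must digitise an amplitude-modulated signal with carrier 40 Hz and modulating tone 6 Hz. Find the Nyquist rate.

AM sidebands sit at fc ± fm = 34 Hz and 46 Hz.
Highest-frequency component: 46 Hz.
Nyquist rate = 2 × 46 Hz = 92 Hz.

92 Hz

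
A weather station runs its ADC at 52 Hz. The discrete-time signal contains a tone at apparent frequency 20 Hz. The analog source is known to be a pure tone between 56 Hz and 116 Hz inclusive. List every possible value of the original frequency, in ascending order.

72 Hz, 84 Hz

Frequencies that alias to 20 Hz are k·fs ± 20 Hz for integer k ≥ 0.
k=0: 20 Hz.
k=1: 32 Hz, 72 Hz.
k=2: 84 Hz, 124 Hz.
k=3: 136 Hz, 176 Hz.
Within [56 Hz, 116 Hz]: 72 Hz, 84 Hz.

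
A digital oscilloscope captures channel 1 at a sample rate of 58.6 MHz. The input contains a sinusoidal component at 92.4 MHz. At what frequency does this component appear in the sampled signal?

92.4 MHz mod fs = 33.8 MHz.
33.8 MHz > fs/2 = 29.3 MHz, folds to fs − 33.8 MHz = 24.8 MHz.

24.8 MHz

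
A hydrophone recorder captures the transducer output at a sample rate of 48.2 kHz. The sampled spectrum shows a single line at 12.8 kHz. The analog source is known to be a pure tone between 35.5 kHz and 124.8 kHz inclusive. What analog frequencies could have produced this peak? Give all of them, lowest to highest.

61 kHz, 83.6 kHz, 109.2 kHz

Frequencies that alias to 12.8 kHz are k·fs ± 12.8 kHz for integer k ≥ 0.
k=0: 12.8 kHz.
k=1: 35.4 kHz, 61 kHz.
k=2: 83.6 kHz, 109.2 kHz.
k=3: 131.8 kHz, 157.4 kHz.
Within [35.5 kHz, 124.8 kHz]: 61 kHz, 83.6 kHz, 109.2 kHz.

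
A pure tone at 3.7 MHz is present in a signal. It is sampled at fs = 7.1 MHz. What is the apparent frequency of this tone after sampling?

3.7 MHz > fs/2 = 3.55 MHz, folds to fs − 3.7 MHz = 3.4 MHz.

3.4 MHz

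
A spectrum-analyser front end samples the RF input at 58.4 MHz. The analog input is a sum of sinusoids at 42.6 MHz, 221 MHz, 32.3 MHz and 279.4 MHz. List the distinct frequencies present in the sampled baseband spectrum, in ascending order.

12.6 MHz, 15.8 MHz, 26.1 MHz

fs/2 = 29.2 MHz.
42.6 MHz > fs/2 = 29.2 MHz, folds to fs − 42.6 MHz = 15.8 MHz.
221 MHz mod fs = 45.8 MHz.
45.8 MHz > fs/2 = 29.2 MHz, folds to fs − 45.8 MHz = 12.6 MHz.
32.3 MHz > fs/2 = 29.2 MHz, folds to fs − 32.3 MHz = 26.1 MHz.
279.4 MHz mod fs = 45.8 MHz.
45.8 MHz > fs/2 = 29.2 MHz, folds to fs − 45.8 MHz = 12.6 MHz.
Distinct values: {12.6 MHz, 15.8 MHz, 26.1 MHz}.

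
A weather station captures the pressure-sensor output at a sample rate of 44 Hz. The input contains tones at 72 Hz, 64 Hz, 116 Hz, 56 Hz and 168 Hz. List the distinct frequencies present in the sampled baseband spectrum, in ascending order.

8 Hz, 12 Hz, 16 Hz, 20 Hz

fs/2 = 22 Hz.
72 Hz mod fs = 28 Hz.
28 Hz > fs/2 = 22 Hz, folds to fs − 28 Hz = 16 Hz.
64 Hz mod fs = 20 Hz.
20 Hz ≤ fs/2 = 22 Hz, appears at 20 Hz.
116 Hz mod fs = 28 Hz.
28 Hz > fs/2 = 22 Hz, folds to fs − 28 Hz = 16 Hz.
56 Hz mod fs = 12 Hz.
12 Hz ≤ fs/2 = 22 Hz, appears at 12 Hz.
168 Hz mod fs = 36 Hz.
36 Hz > fs/2 = 22 Hz, folds to fs − 36 Hz = 8 Hz.
Distinct values: {8 Hz, 12 Hz, 16 Hz, 20 Hz}.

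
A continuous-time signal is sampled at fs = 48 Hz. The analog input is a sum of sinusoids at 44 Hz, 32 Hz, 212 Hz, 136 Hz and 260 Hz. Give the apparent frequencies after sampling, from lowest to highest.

4 Hz, 8 Hz, 16 Hz, 20 Hz

fs/2 = 24 Hz.
44 Hz > fs/2 = 24 Hz, folds to fs − 44 Hz = 4 Hz.
32 Hz > fs/2 = 24 Hz, folds to fs − 32 Hz = 16 Hz.
212 Hz mod fs = 20 Hz.
20 Hz ≤ fs/2 = 24 Hz, appears at 20 Hz.
136 Hz mod fs = 40 Hz.
40 Hz > fs/2 = 24 Hz, folds to fs − 40 Hz = 8 Hz.
260 Hz mod fs = 20 Hz.
20 Hz ≤ fs/2 = 24 Hz, appears at 20 Hz.
Distinct values: {4 Hz, 8 Hz, 16 Hz, 20 Hz}.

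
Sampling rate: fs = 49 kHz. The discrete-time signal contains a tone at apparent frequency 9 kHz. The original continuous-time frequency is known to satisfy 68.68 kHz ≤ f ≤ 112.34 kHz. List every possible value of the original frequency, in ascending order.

89 kHz, 107 kHz

Frequencies that alias to 9 kHz are k·fs ± 9 kHz for integer k ≥ 0.
k=0: 9 kHz.
k=1: 40 kHz, 58 kHz.
k=2: 89 kHz, 107 kHz.
k=3: 138 kHz, 156 kHz.
Within [68.68 kHz, 112.34 kHz]: 89 kHz, 107 kHz.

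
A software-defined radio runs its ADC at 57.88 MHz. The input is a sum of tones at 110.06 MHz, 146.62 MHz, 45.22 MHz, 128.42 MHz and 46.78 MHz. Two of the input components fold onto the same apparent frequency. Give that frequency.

fs/2 = 28.94 MHz.
110.06 MHz mod fs = 52.18 MHz.
52.18 MHz > fs/2 = 28.94 MHz, folds to fs − 52.18 MHz = 5.7 MHz.
146.62 MHz mod fs = 30.86 MHz.
30.86 MHz > fs/2 = 28.94 MHz, folds to fs − 30.86 MHz = 27.02 MHz.
45.22 MHz > fs/2 = 28.94 MHz, folds to fs − 45.22 MHz = 12.66 MHz.
128.42 MHz mod fs = 12.66 MHz.
12.66 MHz ≤ fs/2 = 28.94 MHz, appears at 12.66 MHz.
46.78 MHz > fs/2 = 28.94 MHz, folds to fs − 46.78 MHz = 11.1 MHz.
45.22 MHz and 128.42 MHz both map to 12.66 MHz.

12.66 MHz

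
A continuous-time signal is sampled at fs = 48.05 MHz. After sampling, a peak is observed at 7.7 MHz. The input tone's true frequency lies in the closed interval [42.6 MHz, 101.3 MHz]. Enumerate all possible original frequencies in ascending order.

55.75 MHz, 88.4 MHz

Frequencies that alias to 7.7 MHz are k·fs ± 7.7 MHz for integer k ≥ 0.
k=0: 7.7 MHz.
k=1: 40.35 MHz, 55.75 MHz.
k=2: 88.4 MHz, 103.8 MHz.
k=3: 136.45 MHz, 151.85 MHz.
Within [42.6 MHz, 101.3 MHz]: 55.75 MHz, 88.4 MHz.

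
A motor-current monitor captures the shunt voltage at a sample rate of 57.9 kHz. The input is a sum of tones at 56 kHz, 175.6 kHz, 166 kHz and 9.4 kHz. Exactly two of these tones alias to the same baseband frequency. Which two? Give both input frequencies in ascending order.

fs/2 = 28.95 kHz.
56 kHz > fs/2 = 28.95 kHz, folds to fs − 56 kHz = 1.9 kHz.
175.6 kHz mod fs = 1.9 kHz.
1.9 kHz ≤ fs/2 = 28.95 kHz, appears at 1.9 kHz.
166 kHz mod fs = 50.2 kHz.
50.2 kHz > fs/2 = 28.95 kHz, folds to fs − 50.2 kHz = 7.7 kHz.
9.4 kHz ≤ fs/2 = 28.95 kHz, passes unchanged.
56 kHz and 175.6 kHz both map to 1.9 kHz.

56 kHz, 175.6 kHz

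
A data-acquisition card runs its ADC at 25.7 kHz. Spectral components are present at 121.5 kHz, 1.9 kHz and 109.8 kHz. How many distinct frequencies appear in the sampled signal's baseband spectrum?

fs/2 = 12.85 kHz.
121.5 kHz mod fs = 18.7 kHz.
18.7 kHz > fs/2 = 12.85 kHz, folds to fs − 18.7 kHz = 7 kHz.
1.9 kHz ≤ fs/2 = 12.85 kHz, passes unchanged.
109.8 kHz mod fs = 7 kHz.
7 kHz ≤ fs/2 = 12.85 kHz, appears at 7 kHz.
Distinct values: {1.9 kHz, 7 kHz} → 2.

2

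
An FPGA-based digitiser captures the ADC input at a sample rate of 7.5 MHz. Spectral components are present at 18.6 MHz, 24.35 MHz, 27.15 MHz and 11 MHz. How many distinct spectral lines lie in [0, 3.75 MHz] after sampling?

4

fs/2 = 3.75 MHz.
18.6 MHz mod fs = 3.6 MHz.
3.6 MHz ≤ fs/2 = 3.75 MHz, appears at 3.6 MHz.
24.35 MHz mod fs = 1.85 MHz.
1.85 MHz ≤ fs/2 = 3.75 MHz, appears at 1.85 MHz.
27.15 MHz mod fs = 4.65 MHz.
4.65 MHz > fs/2 = 3.75 MHz, folds to fs − 4.65 MHz = 2.85 MHz.
11 MHz mod fs = 3.5 MHz.
3.5 MHz ≤ fs/2 = 3.75 MHz, appears at 3.5 MHz.
Distinct values: {1.85 MHz, 2.85 MHz, 3.5 MHz, 3.6 MHz} → 4.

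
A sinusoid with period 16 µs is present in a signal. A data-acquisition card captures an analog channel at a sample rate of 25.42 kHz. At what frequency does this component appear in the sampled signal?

11.66 kHz

T = 16 µs → f = 1/T = 62.5 kHz.
62.5 kHz mod fs = 11.66 kHz.
11.66 kHz ≤ fs/2 = 12.71 kHz, appears at 11.66 kHz.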